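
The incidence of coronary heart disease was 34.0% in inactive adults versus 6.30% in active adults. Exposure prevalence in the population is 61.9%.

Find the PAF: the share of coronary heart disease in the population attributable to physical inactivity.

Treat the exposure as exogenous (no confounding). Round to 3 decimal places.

PAF ≈ 0.731

p₁ = 0.34, p₀ = 0.063.
Overall risk P(Y=1) = π·p₁ + (1−π)·p₀ = 0.619×0.34 + 0.381×0.063 = 0.23446.
Under exogeneity, PAF = [P(Y=1) − p₀] / P(Y=1).
PAF = (0.23446 − 0.063) / 0.23446 ≈ 0.7313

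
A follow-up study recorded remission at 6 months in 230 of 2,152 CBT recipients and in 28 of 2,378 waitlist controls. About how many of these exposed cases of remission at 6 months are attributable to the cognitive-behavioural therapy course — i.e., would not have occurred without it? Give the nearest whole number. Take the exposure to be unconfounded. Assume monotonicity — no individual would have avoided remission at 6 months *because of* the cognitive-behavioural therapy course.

p₁ = P(outcome | exposed) = 230/2152 = 0.10688
p₀ = P(outcome | unexposed) = 28/2378 = 0.011775
PN = (p₁ − p₀)/p₁ = (0.10688 − 0.011775) / 0.10688 ≈ 0.88983.
Attributable cases ≈ PN × (exposed cases) = 0.88983 × 230 ≈ 204.66.

about 205 cases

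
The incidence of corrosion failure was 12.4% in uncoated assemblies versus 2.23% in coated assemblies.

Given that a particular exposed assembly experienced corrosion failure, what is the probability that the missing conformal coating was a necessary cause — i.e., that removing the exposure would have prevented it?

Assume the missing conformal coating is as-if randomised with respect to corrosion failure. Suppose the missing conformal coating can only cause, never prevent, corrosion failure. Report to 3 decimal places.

p₁ = 0.124, p₀ = 0.0223.
Under exogeneity and monotonicity, PN = (p₁ − p₀) / p₁.
PN = (0.124 − 0.0223) / 0.124 = 0.1017 / 0.124 ≈ 0.8202

PN ≈ 0.820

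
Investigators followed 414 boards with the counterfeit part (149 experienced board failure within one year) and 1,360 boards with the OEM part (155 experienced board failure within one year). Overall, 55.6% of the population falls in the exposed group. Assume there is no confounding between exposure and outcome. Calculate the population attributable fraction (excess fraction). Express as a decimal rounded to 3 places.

p₁ = P(outcome | exposed) = 149/414 = 0.3599
p₀ = P(outcome | unexposed) = 155/1360 = 0.11397
Overall risk P(Y=1) = π·p₁ + (1−π)·p₀ = 0.556×0.3599 + 0.444×0.11397 = 0.25071.
Under exogeneity, PAF = [P(Y=1) − p₀] / P(Y=1).
PAF = (0.25071 − 0.11397) / 0.25071 ≈ 0.5454

PAF ≈ 0.545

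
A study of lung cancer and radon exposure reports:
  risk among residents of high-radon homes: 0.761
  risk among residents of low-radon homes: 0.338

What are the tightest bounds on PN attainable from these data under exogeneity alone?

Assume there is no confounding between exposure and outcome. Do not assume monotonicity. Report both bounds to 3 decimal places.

Let p₁ = 0.761, p₀ = 0.338.
Under exogeneity alone the bounds on PN are max{0,(p₁−p₀)/p₁} ≤ PN ≤ min{1,(1−p₀)/p₁}.
  lower = (p₁ − p₀)/p₁ = 0.423 / 0.761 ≈ 0.5558
  upper = min{1, (1 − p₀)/p₁} = 0.662 / 0.761 ≈ 0.8699

0.556 ≤ PN ≤ 0.870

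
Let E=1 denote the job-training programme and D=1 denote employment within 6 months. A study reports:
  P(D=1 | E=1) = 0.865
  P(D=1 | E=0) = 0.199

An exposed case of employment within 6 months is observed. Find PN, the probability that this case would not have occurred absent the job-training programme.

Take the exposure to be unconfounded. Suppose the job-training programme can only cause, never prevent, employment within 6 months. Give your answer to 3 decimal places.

PN ≈ 0.770

Let p₁ = 0.865, p₀ = 0.199.
Under exogeneity and monotonicity, PN = (p₁ − p₀) / p₁.
PN = (0.865 − 0.199) / 0.865 = 0.666 / 0.865 ≈ 0.7699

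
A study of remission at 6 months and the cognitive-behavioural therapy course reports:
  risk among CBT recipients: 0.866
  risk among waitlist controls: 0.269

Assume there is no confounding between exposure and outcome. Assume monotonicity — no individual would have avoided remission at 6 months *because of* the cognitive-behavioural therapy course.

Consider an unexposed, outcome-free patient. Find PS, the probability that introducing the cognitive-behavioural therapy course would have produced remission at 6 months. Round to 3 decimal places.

PS ≈ 0.817

Let p₁ = 0.866, p₀ = 0.269.
Under exogeneity and monotonicity, PS = (p₁ − p₀) / (1 − p₀).
PS = (0.866 − 0.269) / (1 − 0.269) = 0.597 / 0.731 ≈ 0.8167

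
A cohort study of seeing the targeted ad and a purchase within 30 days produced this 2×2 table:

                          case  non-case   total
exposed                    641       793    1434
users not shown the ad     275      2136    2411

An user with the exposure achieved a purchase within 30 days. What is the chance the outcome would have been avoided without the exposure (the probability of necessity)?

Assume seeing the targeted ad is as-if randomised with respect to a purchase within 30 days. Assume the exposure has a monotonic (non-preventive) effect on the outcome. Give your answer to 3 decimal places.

PN ≈ 0.745

p₁ = P(outcome | exposed) = 641/1434 = 0.447
p₀ = P(outcome | unexposed) = 275/2411 = 0.11406
Under exogeneity and monotonicity, PN = (p₁ − p₀)/p₁.
PN = (0.447 − 0.11406) / 0.447 ≈ 0.7448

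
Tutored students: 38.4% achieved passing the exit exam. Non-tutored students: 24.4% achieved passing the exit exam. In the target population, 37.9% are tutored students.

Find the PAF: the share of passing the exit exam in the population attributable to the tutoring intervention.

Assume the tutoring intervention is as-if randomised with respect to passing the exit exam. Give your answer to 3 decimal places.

p₁ = 0.384, p₀ = 0.244.
Overall risk P(Y=1) = π·p₁ + (1−π)·p₀ = 0.379×0.384 + 0.621×0.244 = 0.29706.
Under exogeneity, PAF = [P(Y=1) − p₀] / P(Y=1).
PAF = (0.29706 − 0.244) / 0.29706 ≈ 0.1786

PAF ≈ 0.179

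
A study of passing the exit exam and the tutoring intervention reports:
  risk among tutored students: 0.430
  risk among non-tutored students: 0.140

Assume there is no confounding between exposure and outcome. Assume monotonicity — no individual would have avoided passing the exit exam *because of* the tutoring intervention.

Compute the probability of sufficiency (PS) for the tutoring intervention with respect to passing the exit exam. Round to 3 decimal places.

PS ≈ 0.337

Let p₁ = 0.43, p₀ = 0.14.
Under exogeneity and monotonicity, PS = (p₁ − p₀) / (1 − p₀).
PS = (0.43 − 0.14) / (1 − 0.14) = 0.29 / 0.86 ≈ 0.3372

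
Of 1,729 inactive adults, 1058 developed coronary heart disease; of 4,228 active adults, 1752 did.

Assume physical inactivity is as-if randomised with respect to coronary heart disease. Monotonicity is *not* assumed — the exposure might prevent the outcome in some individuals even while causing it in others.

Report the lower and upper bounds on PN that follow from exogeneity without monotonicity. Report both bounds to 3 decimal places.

0.323 ≤ PN ≤ 0.957

p₁ = P(outcome | exposed) = 1058/1729 = 0.61191
p₀ = P(outcome | unexposed) = 1752/4228 = 0.41438
Under exogeneity alone the bounds on PN are max{0,(p₁−p₀)/p₁} ≤ PN ≤ min{1,(1−p₀)/p₁}.
  lower = (p₁ − p₀)/p₁ = 0.19753 / 0.61191 ≈ 0.3228
  upper = min{1, (1 − p₀)/p₁} = 0.58562 / 0.61191 ≈ 0.9570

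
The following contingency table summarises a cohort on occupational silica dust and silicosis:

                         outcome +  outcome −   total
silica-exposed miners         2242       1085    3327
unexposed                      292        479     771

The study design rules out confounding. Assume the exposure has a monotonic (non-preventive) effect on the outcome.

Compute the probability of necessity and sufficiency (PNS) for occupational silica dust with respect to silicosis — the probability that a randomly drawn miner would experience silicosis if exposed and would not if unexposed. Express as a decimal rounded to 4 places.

PNS ≈ 0.2952

p₁ = P(outcome | exposed) = 2242/3327 = 0.67388
p₀ = P(outcome | unexposed) = 292/771 = 0.37873
Under exogeneity and monotonicity, PNS = p₁ − p₀.
PNS = 0.67388 − 0.37873 = 0.29515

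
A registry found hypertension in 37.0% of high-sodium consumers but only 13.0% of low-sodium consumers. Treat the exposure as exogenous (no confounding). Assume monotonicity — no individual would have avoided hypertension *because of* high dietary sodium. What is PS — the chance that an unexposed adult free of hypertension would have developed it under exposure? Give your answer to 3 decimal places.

p₁ = 0.37, p₀ = 0.13.
Under exogeneity and monotonicity, PS = (p₁ − p₀) / (1 − p₀).
PS = (0.37 − 0.13) / (1 − 0.13) = 0.24 / 0.87 ≈ 0.2759

PS ≈ 0.276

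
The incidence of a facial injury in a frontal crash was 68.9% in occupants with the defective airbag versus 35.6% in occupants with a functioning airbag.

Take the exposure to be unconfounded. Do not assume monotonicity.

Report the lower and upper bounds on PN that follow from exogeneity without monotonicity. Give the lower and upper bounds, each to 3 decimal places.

p₁ = 0.689, p₀ = 0.356.
Under exogeneity alone the bounds on PN are max{0,(p₁−p₀)/p₁} ≤ PN ≤ min{1,(1−p₀)/p₁}.
  lower = (p₁ − p₀)/p₁ = 0.333 / 0.689 ≈ 0.4833
  upper = min{1, (1 − p₀)/p₁} = 0.644 / 0.689 ≈ 0.9347

0.483 ≤ PN ≤ 0.935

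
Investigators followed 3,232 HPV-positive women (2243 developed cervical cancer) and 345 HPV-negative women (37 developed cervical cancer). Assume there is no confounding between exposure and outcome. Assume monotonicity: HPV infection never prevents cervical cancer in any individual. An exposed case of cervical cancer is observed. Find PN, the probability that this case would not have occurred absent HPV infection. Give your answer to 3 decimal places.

PN ≈ 0.845

p₁ = P(outcome | exposed) = 2243/3232 = 0.694
p₀ = P(outcome | unexposed) = 37/345 = 0.10725
Under exogeneity and monotonicity, PN = (p₁ − p₀) / p₁.
PN = (0.694 − 0.10725) / 0.694 = 0.58675 / 0.694 ≈ 0.8455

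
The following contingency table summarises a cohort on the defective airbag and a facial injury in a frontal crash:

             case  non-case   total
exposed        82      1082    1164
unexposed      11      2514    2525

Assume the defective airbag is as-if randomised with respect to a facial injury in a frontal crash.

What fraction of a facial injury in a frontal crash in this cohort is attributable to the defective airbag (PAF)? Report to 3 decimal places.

p₁ = P(outcome | exposed) = 82/1164 = 0.070447
p₀ = P(outcome | unexposed) = 11/2525 = 0.0043564
Exposure prevalence π = 1164/3689 = 0.31553; overall risk P(Y=1) = 0.02521.
Under exogeneity, PAF = [P(Y=1) − p₀]/P(Y=1).
PAF = (0.02521 − 0.0043564) / 0.02521 ≈ 0.8272

PAF ≈ 0.827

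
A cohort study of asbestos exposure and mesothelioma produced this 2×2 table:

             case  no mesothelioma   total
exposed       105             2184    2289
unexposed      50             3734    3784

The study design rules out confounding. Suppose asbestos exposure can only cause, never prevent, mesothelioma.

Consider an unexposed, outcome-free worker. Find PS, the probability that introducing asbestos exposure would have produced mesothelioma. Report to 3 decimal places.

PS ≈ 0.033

p₁ = P(outcome | exposed) = 105/2289 = 0.045872
p₀ = P(outcome | unexposed) = 50/3784 = 0.013214
Under exogeneity and monotonicity, PS = (p₁ − p₀)/(1 − p₀).
PS = (0.045872 − 0.013214) / 0.98679 ≈ 0.0331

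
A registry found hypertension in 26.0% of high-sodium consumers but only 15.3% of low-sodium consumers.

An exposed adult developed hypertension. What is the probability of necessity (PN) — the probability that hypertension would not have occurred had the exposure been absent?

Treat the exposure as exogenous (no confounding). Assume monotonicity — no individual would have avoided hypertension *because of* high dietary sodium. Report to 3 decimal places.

p₁ = 0.26, p₀ = 0.153.
Under exogeneity and monotonicity, PN = (p₁ − p₀) / p₁.
PN = (0.26 − 0.153) / 0.26 = 0.107 / 0.26 ≈ 0.4115

PN ≈ 0.412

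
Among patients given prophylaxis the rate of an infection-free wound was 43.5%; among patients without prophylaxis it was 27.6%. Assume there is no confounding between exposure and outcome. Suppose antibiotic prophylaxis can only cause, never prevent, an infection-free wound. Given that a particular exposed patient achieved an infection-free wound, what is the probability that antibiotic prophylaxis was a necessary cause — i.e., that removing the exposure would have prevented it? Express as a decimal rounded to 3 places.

PN ≈ 0.366

p₁ = 0.435, p₀ = 0.276.
Under exogeneity and monotonicity, PN = (p₁ − p₀) / p₁.
PN = (0.435 − 0.276) / 0.435 = 0.159 / 0.435 ≈ 0.3655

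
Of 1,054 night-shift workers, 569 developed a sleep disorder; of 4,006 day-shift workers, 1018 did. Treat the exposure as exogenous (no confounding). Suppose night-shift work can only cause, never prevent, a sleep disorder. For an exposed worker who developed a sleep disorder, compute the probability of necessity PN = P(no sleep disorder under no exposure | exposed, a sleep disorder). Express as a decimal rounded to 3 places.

p₁ = P(outcome | exposed) = 569/1054 = 0.53985
p₀ = P(outcome | unexposed) = 1018/4006 = 0.25412
Under exogeneity and monotonicity, PN = (p₁ − p₀) / p₁.
PN = (0.53985 − 0.25412) / 0.53985 = 0.28573 / 0.53985 ≈ 0.5293

PN ≈ 0.529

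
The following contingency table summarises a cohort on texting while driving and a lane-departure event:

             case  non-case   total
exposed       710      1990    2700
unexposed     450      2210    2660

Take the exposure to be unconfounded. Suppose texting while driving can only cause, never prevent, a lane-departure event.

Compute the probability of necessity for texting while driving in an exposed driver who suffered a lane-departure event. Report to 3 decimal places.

PN ≈ 0.357

p₁ = P(outcome | exposed) = 710/2700 = 0.26296
p₀ = P(outcome | unexposed) = 450/2660 = 0.16917
Under exogeneity and monotonicity, PN = (p₁ − p₀) / p₁.
PN = (0.26296 − 0.16917) / 0.26296 = 0.09379 / 0.26296 ≈ 0.3567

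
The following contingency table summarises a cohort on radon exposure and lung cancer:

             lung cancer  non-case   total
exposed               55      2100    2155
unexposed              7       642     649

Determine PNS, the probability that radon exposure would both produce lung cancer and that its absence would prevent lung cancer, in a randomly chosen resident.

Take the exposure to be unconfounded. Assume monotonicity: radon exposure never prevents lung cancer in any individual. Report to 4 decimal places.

PNS ≈ 0.0147

p₁ = P(outcome | exposed) = 55/2155 = 0.025522
p₀ = P(outcome | unexposed) = 7/649 = 0.010786
Under exogeneity and monotonicity, PNS = p₁ − p₀.
PNS = 0.025522 − 0.010786 = 0.014736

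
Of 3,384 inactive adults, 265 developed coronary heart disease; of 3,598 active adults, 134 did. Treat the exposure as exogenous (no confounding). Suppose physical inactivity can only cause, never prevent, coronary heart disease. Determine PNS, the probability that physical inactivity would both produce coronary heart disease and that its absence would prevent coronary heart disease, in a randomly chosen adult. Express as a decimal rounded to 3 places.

p₁ = P(outcome | exposed) = 265/3384 = 0.07831
p₀ = P(outcome | unexposed) = 134/3598 = 0.037243
Under exogeneity and monotonicity, PNS = p₁ − p₀.
PNS = 0.07831 − 0.037243 = 0.041067

PNS ≈ 0.041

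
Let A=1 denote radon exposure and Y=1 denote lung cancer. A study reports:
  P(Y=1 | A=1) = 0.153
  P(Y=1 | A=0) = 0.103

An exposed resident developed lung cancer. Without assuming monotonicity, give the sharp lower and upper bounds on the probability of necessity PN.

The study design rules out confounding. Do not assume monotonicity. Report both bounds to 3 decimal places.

Let p₁ = 0.153, p₀ = 0.103.
Under exogeneity alone the bounds on PN are max{0,(p₁−p₀)/p₁} ≤ PN ≤ min{1,(1−p₀)/p₁}.
  lower = (p₁ − p₀)/p₁ = 0.05 / 0.153 ≈ 0.3268
  upper = min{1, (1 − p₀)/p₁} = 0.897 / 0.153 ≈ 5.8627 → capped at 1

0.327 ≤ PN ≤ 1.000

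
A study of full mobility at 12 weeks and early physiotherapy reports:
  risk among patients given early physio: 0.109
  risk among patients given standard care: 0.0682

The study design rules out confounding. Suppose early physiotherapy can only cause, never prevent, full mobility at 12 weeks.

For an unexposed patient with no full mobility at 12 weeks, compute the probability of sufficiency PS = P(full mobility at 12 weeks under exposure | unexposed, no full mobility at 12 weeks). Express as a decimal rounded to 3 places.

PS ≈ 0.044

Let p₁ = 0.109, p₀ = 0.0682.
Under exogeneity and monotonicity, PS = (p₁ − p₀) / (1 − p₀).
PS = (0.109 − 0.0682) / (1 − 0.0682) = 0.0408 / 0.9318 ≈ 0.0438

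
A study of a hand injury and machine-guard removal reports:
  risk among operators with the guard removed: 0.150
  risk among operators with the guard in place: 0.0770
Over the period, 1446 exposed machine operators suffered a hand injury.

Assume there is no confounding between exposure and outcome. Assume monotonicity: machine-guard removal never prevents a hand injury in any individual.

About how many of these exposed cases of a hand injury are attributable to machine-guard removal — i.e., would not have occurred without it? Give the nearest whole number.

about 704 cases

Let p₁ = 0.15, p₀ = 0.077.
PN = (p₁ − p₀)/p₁ = (0.15 − 0.077) / 0.15 ≈ 0.48667.
Attributable cases ≈ PN × (exposed cases) = 0.48667 × 1446 ≈ 703.72.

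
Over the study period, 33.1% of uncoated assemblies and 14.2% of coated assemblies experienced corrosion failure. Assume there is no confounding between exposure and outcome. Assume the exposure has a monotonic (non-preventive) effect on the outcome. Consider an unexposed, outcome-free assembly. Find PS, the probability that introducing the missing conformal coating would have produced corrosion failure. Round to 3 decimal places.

PS ≈ 0.220

p₁ = 0.331, p₀ = 0.142.
Under exogeneity and monotonicity, PS = (p₁ − p₀) / (1 − p₀).
PS = (0.331 − 0.142) / (1 − 0.142) = 0.189 / 0.858 ≈ 0.2203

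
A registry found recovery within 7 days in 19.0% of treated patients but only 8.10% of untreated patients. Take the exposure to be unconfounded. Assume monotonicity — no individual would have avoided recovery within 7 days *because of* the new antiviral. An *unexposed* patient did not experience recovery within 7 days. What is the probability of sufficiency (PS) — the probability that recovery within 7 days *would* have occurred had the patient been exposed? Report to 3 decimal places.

PS ≈ 0.119

p₁ = 0.19, p₀ = 0.081.
Under exogeneity and monotonicity, PS = (p₁ − p₀) / (1 − p₀).
PS = (0.19 − 0.081) / (1 − 0.081) = 0.109 / 0.919 ≈ 0.1186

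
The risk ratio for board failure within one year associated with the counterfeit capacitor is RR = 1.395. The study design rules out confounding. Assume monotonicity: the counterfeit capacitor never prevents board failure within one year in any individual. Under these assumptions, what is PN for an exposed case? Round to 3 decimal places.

PN ≈ 0.283

Under exogeneity and monotonicity, PN = (RR − 1) / RR = 1 − 1/RR.
PN = (1.395 − 1) / 1.395 = 0.395 / 1.395 ≈ 0.2832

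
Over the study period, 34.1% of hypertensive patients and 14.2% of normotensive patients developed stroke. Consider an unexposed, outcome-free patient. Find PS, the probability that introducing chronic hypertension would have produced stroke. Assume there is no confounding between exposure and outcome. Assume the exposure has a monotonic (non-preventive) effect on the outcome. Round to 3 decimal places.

PS ≈ 0.232

p₁ = 0.341, p₀ = 0.142.
Under exogeneity and monotonicity, PS = (p₁ − p₀) / (1 − p₀).
PS = (0.341 − 0.142) / (1 − 0.142) = 0.199 / 0.858 ≈ 0.2319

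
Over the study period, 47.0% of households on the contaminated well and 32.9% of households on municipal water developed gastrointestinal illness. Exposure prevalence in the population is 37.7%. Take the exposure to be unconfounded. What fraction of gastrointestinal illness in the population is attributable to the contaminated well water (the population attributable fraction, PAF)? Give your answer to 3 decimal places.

p₁ = 0.47, p₀ = 0.329.
Overall risk P(Y=1) = π·p₁ + (1−π)·p₀ = 0.377×0.47 + 0.623×0.329 = 0.38216.
Under exogeneity, PAF = [P(Y=1) − p₀] / P(Y=1).
PAF = (0.38216 − 0.329) / 0.38216 ≈ 0.1391

PAF ≈ 0.139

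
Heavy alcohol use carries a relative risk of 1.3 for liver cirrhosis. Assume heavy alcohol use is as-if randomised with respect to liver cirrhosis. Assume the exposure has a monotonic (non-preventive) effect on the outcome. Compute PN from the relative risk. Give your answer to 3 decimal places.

PN ≈ 0.231

Under exogeneity and monotonicity, PN = (RR − 1) / RR = 1 − 1/RR.
PN = (1.3 − 1) / 1.3 = 0.3 / 1.3 ≈ 0.2308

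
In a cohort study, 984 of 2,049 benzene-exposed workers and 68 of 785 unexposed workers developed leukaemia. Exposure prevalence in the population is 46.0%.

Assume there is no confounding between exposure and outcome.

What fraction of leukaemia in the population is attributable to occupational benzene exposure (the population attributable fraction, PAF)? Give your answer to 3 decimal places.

p₁ = P(outcome | exposed) = 984/2049 = 0.48023
p₀ = P(outcome | unexposed) = 68/785 = 0.086624
Overall risk P(Y=1) = π·p₁ + (1−π)·p₀ = 0.46×0.48023 + 0.54×0.086624 = 0.26768.
Under exogeneity, PAF = [P(Y=1) − p₀] / P(Y=1).
PAF = (0.26768 − 0.086624) / 0.26768 ≈ 0.6764

PAF ≈ 0.676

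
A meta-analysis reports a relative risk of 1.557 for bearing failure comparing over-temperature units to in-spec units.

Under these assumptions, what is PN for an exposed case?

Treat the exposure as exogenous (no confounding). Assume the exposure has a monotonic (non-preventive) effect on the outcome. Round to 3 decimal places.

Under exogeneity and monotonicity, PN = (RR − 1) / RR = 1 − 1/RR.
PN = (1.557 − 1) / 1.557 = 0.557 / 1.557 ≈ 0.3577

PN ≈ 0.358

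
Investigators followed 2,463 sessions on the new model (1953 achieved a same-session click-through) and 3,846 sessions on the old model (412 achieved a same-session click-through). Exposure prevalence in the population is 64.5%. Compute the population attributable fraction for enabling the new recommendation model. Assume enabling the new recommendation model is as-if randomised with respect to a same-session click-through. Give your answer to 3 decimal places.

p₁ = P(outcome | exposed) = 1953/2463 = 0.79294
p₀ = P(outcome | unexposed) = 412/3846 = 0.10712
Overall risk P(Y=1) = π·p₁ + (1−π)·p₀ = 0.645×0.79294 + 0.355×0.10712 = 0.54947.
Under exogeneity, PAF = [P(Y=1) − p₀] / P(Y=1).
PAF = (0.54947 − 0.10712) / 0.54947 ≈ 0.8050

PAF ≈ 0.805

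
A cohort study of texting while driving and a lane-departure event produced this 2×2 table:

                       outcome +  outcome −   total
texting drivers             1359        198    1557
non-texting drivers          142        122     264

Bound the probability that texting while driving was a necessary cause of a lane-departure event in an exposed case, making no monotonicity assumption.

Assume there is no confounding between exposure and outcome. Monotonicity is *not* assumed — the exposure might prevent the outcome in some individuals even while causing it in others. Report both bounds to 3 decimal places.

0.384 ≤ PN ≤ 0.529

p₁ = P(outcome | exposed) = 1359/1557 = 0.87283
p₀ = P(outcome | unexposed) = 142/264 = 0.53788
Under exogeneity alone the bounds on PN are max{0,(p₁−p₀)/p₁} ≤ PN ≤ min{1,(1−p₀)/p₁}.
  lower = (p₁ − p₀)/p₁ = 0.33495 / 0.87283 ≈ 0.3838
  upper = min{1, (1 − p₀)/p₁} = 0.46212 / 0.87283 ≈ 0.5295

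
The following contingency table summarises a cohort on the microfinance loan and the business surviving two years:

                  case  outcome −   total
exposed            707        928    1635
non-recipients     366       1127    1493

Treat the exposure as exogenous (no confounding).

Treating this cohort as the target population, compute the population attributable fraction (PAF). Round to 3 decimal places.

PAF ≈ 0.285

p₁ = P(outcome | exposed) = 707/1635 = 0.43242
p₀ = P(outcome | unexposed) = 366/1493 = 0.24514
Exposure prevalence π = 1635/3128 = 0.5227; overall risk P(Y=1) = 0.34303.
Under exogeneity, PAF = [P(Y=1) − p₀]/P(Y=1).
PAF = (0.34303 − 0.24514) / 0.34303 ≈ 0.2854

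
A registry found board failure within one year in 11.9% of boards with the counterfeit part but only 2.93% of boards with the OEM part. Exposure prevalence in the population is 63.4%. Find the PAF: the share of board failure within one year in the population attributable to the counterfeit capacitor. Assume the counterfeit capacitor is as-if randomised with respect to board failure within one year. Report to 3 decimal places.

PAF ≈ 0.660

p₁ = 0.119, p₀ = 0.0293.
Overall risk P(Y=1) = π·p₁ + (1−π)·p₀ = 0.634×0.119 + 0.366×0.0293 = 0.08617.
Under exogeneity, PAF = [P(Y=1) − p₀] / P(Y=1).
PAF = (0.08617 − 0.0293) / 0.08617 ≈ 0.6600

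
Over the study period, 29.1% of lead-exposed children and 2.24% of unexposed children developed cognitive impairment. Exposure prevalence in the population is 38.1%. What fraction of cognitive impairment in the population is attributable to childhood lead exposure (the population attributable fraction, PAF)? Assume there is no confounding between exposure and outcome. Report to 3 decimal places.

p₁ = 0.291, p₀ = 0.0224.
Overall risk P(Y=1) = π·p₁ + (1−π)·p₀ = 0.381×0.291 + 0.619×0.0224 = 0.12474.
Under exogeneity, PAF = [P(Y=1) − p₀] / P(Y=1).
PAF = (0.12474 − 0.0224) / 0.12474 ≈ 0.8204

PAF ≈ 0.820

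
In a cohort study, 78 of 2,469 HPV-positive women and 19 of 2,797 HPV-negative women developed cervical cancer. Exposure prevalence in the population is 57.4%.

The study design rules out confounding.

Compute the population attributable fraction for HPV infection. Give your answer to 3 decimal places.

p₁ = P(outcome | exposed) = 78/2469 = 0.031592
p₀ = P(outcome | unexposed) = 19/2797 = 0.006793
Overall risk P(Y=1) = π·p₁ + (1−π)·p₀ = 0.574×0.031592 + 0.426×0.006793 = 0.021027.
Under exogeneity, PAF = [P(Y=1) − p₀] / P(Y=1).
PAF = (0.021027 − 0.006793) / 0.021027 ≈ 0.6769

PAF ≈ 0.677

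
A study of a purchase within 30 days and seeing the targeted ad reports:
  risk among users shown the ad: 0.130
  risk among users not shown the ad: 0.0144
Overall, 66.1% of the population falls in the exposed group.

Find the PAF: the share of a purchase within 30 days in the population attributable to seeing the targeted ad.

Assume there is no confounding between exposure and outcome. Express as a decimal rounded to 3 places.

Let p₁ = 0.13, p₀ = 0.0144.
Overall risk P(Y=1) = π·p₁ + (1−π)·p₀ = 0.661×0.13 + 0.339×0.0144 = 0.090812.
Under exogeneity, PAF = [P(Y=1) − p₀] / P(Y=1).
PAF = (0.090812 − 0.0144) / 0.090812 ≈ 0.8414

PAF ≈ 0.841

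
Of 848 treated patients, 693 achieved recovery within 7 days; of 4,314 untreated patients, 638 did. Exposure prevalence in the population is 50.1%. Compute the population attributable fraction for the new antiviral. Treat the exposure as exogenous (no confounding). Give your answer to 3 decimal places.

PAF ≈ 0.694

p₁ = P(outcome | exposed) = 693/848 = 0.81722
p₀ = P(outcome | unexposed) = 638/4314 = 0.14789
Overall risk P(Y=1) = π·p₁ + (1−π)·p₀ = 0.501×0.81722 + 0.499×0.14789 = 0.48322.
Under exogeneity, PAF = [P(Y=1) − p₀] / P(Y=1).
PAF = (0.48322 − 0.14789) / 0.48322 ≈ 0.6939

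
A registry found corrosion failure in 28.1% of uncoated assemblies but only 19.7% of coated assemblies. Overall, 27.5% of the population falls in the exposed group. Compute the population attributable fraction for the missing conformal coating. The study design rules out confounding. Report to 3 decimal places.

PAF ≈ 0.105

p₁ = 0.281, p₀ = 0.197.
Overall risk P(Y=1) = π·p₁ + (1−π)·p₀ = 0.275×0.281 + 0.725×0.197 = 0.2201.
Under exogeneity, PAF = [P(Y=1) − p₀] / P(Y=1).
PAF = (0.2201 − 0.197) / 0.2201 ≈ 0.1050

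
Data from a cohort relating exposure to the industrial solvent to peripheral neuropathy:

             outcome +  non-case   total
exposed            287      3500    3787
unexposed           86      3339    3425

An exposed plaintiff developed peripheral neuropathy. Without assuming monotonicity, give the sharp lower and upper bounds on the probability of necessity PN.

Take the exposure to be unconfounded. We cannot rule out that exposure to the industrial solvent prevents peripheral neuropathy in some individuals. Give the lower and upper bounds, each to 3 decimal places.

p₁ = P(outcome | exposed) = 287/3787 = 0.075786
p₀ = P(outcome | unexposed) = 86/3425 = 0.025109
Under exogeneity alone the bounds on PN are max{0,(p₁−p₀)/p₁} ≤ PN ≤ min{1,(1−p₀)/p₁}.
  lower = (p₁ − p₀)/p₁ = 0.050676 / 0.075786 ≈ 0.6687
  upper = min{1, (1 − p₀)/p₁} = 0.97489 / 0.075786 ≈ 12.8638 → capped at 1

0.669 ≤ PN ≤ 1.000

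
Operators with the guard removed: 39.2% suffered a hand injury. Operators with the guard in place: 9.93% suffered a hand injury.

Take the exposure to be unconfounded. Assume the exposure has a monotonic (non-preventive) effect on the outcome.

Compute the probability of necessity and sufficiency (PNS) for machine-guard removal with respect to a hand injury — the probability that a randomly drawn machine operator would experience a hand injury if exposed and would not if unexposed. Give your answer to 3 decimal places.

p₁ = 0.392, p₀ = 0.0993.
Under exogeneity and monotonicity, PNS = p₁ − p₀.
PNS = 0.392 − 0.0993 = 0.2927

PNS ≈ 0.293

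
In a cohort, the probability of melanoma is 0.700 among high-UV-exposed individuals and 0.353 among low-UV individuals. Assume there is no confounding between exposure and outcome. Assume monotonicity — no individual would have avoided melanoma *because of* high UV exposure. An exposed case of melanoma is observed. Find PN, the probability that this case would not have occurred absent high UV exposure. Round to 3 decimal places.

PN ≈ 0.496

Let p₁ = 0.7, p₀ = 0.353.
Under exogeneity and monotonicity, PN = (p₁ − p₀) / p₁.
PN = (0.7 − 0.353) / 0.7 = 0.347 / 0.7 ≈ 0.4957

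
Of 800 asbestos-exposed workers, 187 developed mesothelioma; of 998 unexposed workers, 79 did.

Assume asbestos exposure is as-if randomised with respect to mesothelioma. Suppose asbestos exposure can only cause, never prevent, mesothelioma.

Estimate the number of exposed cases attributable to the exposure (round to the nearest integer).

p₁ = P(outcome | exposed) = 187/800 = 0.23375
p₀ = P(outcome | unexposed) = 79/998 = 0.079158
PN = (p₁ − p₀)/p₁ = (0.23375 − 0.079158) / 0.23375 ≈ 0.66135.
Attributable cases ≈ PN × (exposed cases) = 0.66135 × 187 ≈ 123.67.

about 124 cases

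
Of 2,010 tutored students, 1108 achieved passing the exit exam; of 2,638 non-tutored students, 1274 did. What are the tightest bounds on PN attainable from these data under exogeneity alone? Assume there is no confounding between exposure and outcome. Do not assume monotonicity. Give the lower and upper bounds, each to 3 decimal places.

0.124 ≤ PN ≤ 0.938

p₁ = P(outcome | exposed) = 1108/2010 = 0.55124
p₀ = P(outcome | unexposed) = 1274/2638 = 0.48294
Under exogeneity alone the bounds on PN are max{0,(p₁−p₀)/p₁} ≤ PN ≤ min{1,(1−p₀)/p₁}.
  lower = (p₁ − p₀)/p₁ = 0.068302 / 0.55124 ≈ 0.1239
  upper = min{1, (1 − p₀)/p₁} = 0.51706 / 0.55124 ≈ 0.9380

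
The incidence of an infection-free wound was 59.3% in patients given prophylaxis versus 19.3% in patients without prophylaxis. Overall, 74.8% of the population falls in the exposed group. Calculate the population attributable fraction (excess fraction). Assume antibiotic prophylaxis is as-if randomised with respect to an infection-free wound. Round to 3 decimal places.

PAF ≈ 0.608

p₁ = 0.593, p₀ = 0.193.
Overall risk P(Y=1) = π·p₁ + (1−π)·p₀ = 0.748×0.593 + 0.252×0.193 = 0.4922.
Under exogeneity, PAF = [P(Y=1) − p₀] / P(Y=1).
PAF = (0.4922 − 0.193) / 0.4922 ≈ 0.6079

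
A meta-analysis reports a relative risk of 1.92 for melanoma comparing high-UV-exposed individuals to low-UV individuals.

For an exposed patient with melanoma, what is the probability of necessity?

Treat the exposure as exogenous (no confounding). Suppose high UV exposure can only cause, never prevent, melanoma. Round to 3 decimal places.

Under exogeneity and monotonicity, PN = (RR − 1) / RR = 1 − 1/RR.
PN = (1.92 − 1) / 1.92 = 0.92 / 1.92 ≈ 0.4792

PN ≈ 0.479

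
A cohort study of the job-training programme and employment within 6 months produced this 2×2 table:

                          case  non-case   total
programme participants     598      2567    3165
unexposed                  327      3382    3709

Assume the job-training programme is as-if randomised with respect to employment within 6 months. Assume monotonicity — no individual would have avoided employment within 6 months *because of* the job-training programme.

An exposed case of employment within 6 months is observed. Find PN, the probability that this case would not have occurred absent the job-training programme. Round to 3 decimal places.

PN ≈ 0.533

p₁ = P(outcome | exposed) = 598/3165 = 0.18894
p₀ = P(outcome | unexposed) = 327/3709 = 0.088164
Under exogeneity and monotonicity, PN = (p₁ − p₀) / p₁.
PN = (0.18894 − 0.088164) / 0.18894 = 0.10078 / 0.18894 ≈ 0.5334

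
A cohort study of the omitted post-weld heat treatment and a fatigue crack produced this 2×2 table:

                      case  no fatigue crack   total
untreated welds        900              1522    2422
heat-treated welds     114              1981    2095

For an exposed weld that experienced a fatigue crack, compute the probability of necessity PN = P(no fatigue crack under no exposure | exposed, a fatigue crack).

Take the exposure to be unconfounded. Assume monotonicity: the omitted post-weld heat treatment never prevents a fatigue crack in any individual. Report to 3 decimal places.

p₁ = P(outcome | exposed) = 900/2422 = 0.37159
p₀ = P(outcome | unexposed) = 114/2095 = 0.054415
Under exogeneity and monotonicity, PN = (p₁ − p₀)/p₁.
PN = (0.37159 − 0.054415) / 0.37159 ≈ 0.8536

PN ≈ 0.854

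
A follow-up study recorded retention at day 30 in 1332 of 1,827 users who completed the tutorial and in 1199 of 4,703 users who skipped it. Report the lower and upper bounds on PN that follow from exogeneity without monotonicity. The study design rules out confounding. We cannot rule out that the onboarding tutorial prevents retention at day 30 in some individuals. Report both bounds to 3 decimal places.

p₁ = P(outcome | exposed) = 1332/1827 = 0.72906
p₀ = P(outcome | unexposed) = 1199/4703 = 0.25494
Under exogeneity alone the bounds on PN are max{0,(p₁−p₀)/p₁} ≤ PN ≤ min{1,(1−p₀)/p₁}.
  lower = (p₁ − p₀)/p₁ = 0.47412 / 0.72906 ≈ 0.6503
  upper = min{1, (1 − p₀)/p₁} = 0.74506 / 0.72906 ≈ 1.0219 → capped at 1

0.650 ≤ PN ≤ 1.000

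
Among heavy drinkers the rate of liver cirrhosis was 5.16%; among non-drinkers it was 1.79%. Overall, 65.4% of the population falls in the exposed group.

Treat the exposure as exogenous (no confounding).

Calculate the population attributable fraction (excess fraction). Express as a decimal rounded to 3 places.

PAF ≈ 0.552

p₁ = 0.0516, p₀ = 0.0179.
Overall risk P(Y=1) = π·p₁ + (1−π)·p₀ = 0.654×0.0516 + 0.346×0.0179 = 0.03994.
Under exogeneity, PAF = [P(Y=1) − p₀] / P(Y=1).
PAF = (0.03994 − 0.0179) / 0.03994 ≈ 0.5518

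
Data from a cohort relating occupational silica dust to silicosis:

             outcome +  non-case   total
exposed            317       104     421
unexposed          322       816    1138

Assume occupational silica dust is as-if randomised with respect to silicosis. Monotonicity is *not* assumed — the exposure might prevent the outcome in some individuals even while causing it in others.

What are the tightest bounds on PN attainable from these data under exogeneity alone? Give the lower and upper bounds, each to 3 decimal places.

p₁ = P(outcome | exposed) = 317/421 = 0.75297
p₀ = P(outcome | unexposed) = 322/1138 = 0.28295
Under exogeneity alone the bounds on PN are max{0,(p₁−p₀)/p₁} ≤ PN ≤ min{1,(1−p₀)/p₁}.
  lower = (p₁ − p₀)/p₁ = 0.47002 / 0.75297 ≈ 0.6242
  upper = min{1, (1 − p₀)/p₁} = 0.71705 / 0.75297 ≈ 0.9523

0.624 ≤ PN ≤ 0.952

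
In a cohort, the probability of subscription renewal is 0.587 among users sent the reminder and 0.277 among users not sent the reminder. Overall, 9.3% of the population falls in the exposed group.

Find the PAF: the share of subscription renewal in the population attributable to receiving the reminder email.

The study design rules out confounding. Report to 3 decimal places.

Let p₁ = 0.587, p₀ = 0.277.
Overall risk P(Y=1) = π·p₁ + (1−π)·p₀ = 0.093×0.587 + 0.907×0.277 = 0.30583.
Under exogeneity, PAF = [P(Y=1) − p₀] / P(Y=1).
PAF = (0.30583 − 0.277) / 0.30583 ≈ 0.0943

PAF ≈ 0.094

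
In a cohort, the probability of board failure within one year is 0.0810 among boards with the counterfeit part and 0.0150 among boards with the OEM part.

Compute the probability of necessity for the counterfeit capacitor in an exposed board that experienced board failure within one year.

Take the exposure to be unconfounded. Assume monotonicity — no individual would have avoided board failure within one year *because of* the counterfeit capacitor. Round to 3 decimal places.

PN ≈ 0.815

Let p₁ = 0.081, p₀ = 0.015.
Under exogeneity and monotonicity, PN = (p₁ − p₀) / p₁.
PN = (0.081 − 0.015) / 0.081 = 0.066 / 0.081 ≈ 0.8148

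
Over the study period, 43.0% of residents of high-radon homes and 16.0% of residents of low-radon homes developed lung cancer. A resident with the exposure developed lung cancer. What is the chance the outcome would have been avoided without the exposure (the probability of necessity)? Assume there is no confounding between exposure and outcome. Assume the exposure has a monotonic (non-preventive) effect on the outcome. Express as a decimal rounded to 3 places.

p₁ = 0.43, p₀ = 0.16.
Under exogeneity and monotonicity, PN = (p₁ − p₀) / p₁.
PN = (0.43 − 0.16) / 0.43 = 0.27 / 0.43 ≈ 0.6279

PN ≈ 0.628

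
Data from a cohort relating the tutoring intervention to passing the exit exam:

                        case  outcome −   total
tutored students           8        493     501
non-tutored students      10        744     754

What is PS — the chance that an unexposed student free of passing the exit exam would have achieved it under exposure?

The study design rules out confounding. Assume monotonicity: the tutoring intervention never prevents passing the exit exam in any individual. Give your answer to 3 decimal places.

p₁ = P(outcome | exposed) = 8/501 = 0.015968
p₀ = P(outcome | unexposed) = 10/754 = 0.013263
Under exogeneity and monotonicity, PS = (p₁ − p₀)/(1 − p₀).
PS = (0.015968 − 0.013263) / 0.98674 ≈ 0.0027

PS ≈ 0.003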